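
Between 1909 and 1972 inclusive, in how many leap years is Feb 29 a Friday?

Leap years in 1909–1972: 16 of them.
Feb 29 weekday advances by 5 (mod 7) from one leap year to the next four years later (or differs when a century non-leap intervenes).
Leap-day weekdays: 1912:Thu 1916:Tue 1920:Sun 1924:Fri✓ 1928:Wed 1932:Mon 1936:Sat 1940:Thu 1944:Tue 1948:Sun 1952:Fri✓ 1956:Wed 1960:Mon 1964:Sat 1968:Thu 1972:Tue
Friday: 1924, 1952 → 2.

2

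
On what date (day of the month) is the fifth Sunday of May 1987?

May 1, 1987 is a Friday, so the first Sunday is the 3rd.
The fifth Sunday is 3 + 28 = 31.

31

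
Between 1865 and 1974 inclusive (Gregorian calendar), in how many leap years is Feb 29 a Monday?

Leap years in 1865–1974: 26 of them.
Feb 29 weekday advances by 5 (mod 7) from one leap year to the next four years later (or differs when a century non-leap intervenes).
Leap-day weekdays: 1868:Sat 1872:Thu 1876:Tue 1880:Sun 1884:Fri 1888:Wed 1892:Mon✓ 1896:Sat 1904:Mon✓ 1908:Sat 1912:Thu 1916:Tue 1920:Sun 1924:Fri 1928:Wed 1932:Mon✓ 1936:Sat 1940:Thu 1944:Tue 1948:Sun 1952:Fri 1956:Wed 1960:Mon✓ 1964:Sat 1968:Thu 1972:Tue
Monday: 1892, 1904, 1932, 1960 → 4.

4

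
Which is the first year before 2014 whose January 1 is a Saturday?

2011

Jan 1 advances by 2 weekdays after a leap year and by 1 after a common year.
2014: Jan 1 is Wednesday.
2013: Tuesday
2012: Sunday (leap)
2011: Saturday
2011 begins on a Saturday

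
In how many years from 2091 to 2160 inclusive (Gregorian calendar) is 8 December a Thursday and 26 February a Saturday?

Check each year's weekday for 8 December and 26 February:
  2091: Sat/Mon  2092: Mon/Tue  2093: Tue/Thu  2094: Wed/Fri  2095: Thu/Sat ✓  2096: Sat/Sun  2097: Sun/Tue  2098: Mon/Wed  2099: Tue/Thu  2100: Wed/Fri  2101: Thu/Sat ✓  2102: Fri/Sun  2103: Sat/Mon  2104: Mon/Tue  …(42 more)…  2147: Fri/Sun  2148: Sun/Mon  2149: Mon/Wed  2150: Tue/Thu  2151: Wed/Fri  2152: Fri/Sat  2153: Sat/Mon  2154: Sun/Tue  2155: Mon/Wed  2156: Wed/Thu  2157: Thu/Sat ✓  2158: Fri/Sun  2159: Sat/Mon  2160: Mon/Tue
Both conditions hold in: 2095, 2101, 2107, 2118, 2129, 2135, 2146, 2157 — 8.

8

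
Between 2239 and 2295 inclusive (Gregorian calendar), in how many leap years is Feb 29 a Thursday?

2

Leap years in 2239–2295: 14 of them.
Feb 29 weekday advances by 5 (mod 7) from one leap year to the next four years later (or differs when a century non-leap intervenes).
Leap-day weekdays: 2240:Sat 2244:Thu✓ 2248:Tue 2252:Sun 2256:Fri 2260:Wed 2264:Mon 2268:Sat 2272:Thu✓ 2276:Tue 2280:Sun 2284:Fri 2288:Wed 2292:Mon
Thursday: 2244, 2272 → 2.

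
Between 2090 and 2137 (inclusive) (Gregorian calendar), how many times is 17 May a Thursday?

8

Track 17 May's weekday year by year (advancing +1, or +2 across a Feb 29):
  2090: Wed  2091: Thu (+1) ✓  2092: Sat (+2)  2093: Sun (+1)  2094: Mon (+1)
  2095: Tue (+1)  2096: Thu (+2) ✓  2097: Fri (+1)  2098: Sat (+1)  2099: Sun (+1)
  2100: Mon (+1)  2101: Tue (+1)  2102: Wed (+1)  2103: Thu (+1) ✓  … (20 more years) …
  2124: Wed (+2)  2125: Thu (+1) ✓  2126: Fri (+1)  2127: Sat (+1)  2128: Mon (+2)
  2129: Tue (+1)  2130: Wed (+1)  2131: Thu (+1) ✓  2132: Sat (+2)  2133: Sun (+1)
  2134: Mon (+1)  2135: Tue (+1)  2136: Thu (+2) ✓  2137: Fri (+1)
Thursday years: 2091, 2096, 2103, 2108, 2114, 2125, 2131, 2136 — 8 in total.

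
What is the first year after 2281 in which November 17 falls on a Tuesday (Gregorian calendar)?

2285

From one year to the next, a fixed date's weekday advances by 1, or by 2 when a Feb 29 lies between the two dates.
2281: November 17 is Thursday.
2282: Friday (+1)
2283: Saturday (+1)
2284: Monday (+2)
2285: Tuesday (+1)
November 17 falls on a Tuesday in 2285.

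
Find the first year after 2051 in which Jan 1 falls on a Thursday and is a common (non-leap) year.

Jan 1 advances by 2 weekdays after a leap year and by 1 after a common year.
2051: Jan 1 is Sunday.
2052: Monday (leap)
2053: Wednesday
2054: Thursday
2054 begins on a Thursday and is a common year.

2054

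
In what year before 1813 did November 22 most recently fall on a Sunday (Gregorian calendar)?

1812

From one year to the next, a fixed date's weekday advances by 1, or by 2 when a Feb 29 lies between the two dates.
1813: November 22 is Monday.
1812: Sunday (−1)
November 22 falls on a Sunday in 1812.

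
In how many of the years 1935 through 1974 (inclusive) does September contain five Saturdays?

11

September has 30 days; it has five Saturdays when Saturday falls among the first (month-length − 28) days — i.e. when September 1 is one of Saturday/Friday.
September 1 by year: 1935:Sun 1936:Tue 1937:Wed 1938:Thu 1939:Fri✓ 1940:Sun 1941:Mon 1942:Tue 1943:Wed 1944:Fri✓ 1945:Sat✓ 1946:Sun 1947:Mon 1948:Wed 1949:Thu …(10 more)… 1960:Thu 1961:Fri✓ 1962:Sat✓ 1963:Sun 1964:Tue 1965:Wed 1966:Thu 1967:Fri✓ 1968:Sun 1969:Mon 1970:Tue 1971:Wed 1972:Fri✓ 1973:Sat✓ 1974:Sun
Years with five Saturdays: 1939, 1944, 1945, 1950, 1951, 1956, 1961, 1962, 1967, 1972, 1973 → 11.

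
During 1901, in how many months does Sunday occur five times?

A month of length L has five Sundays iff its first Sunday is on day ≤ L−28 (so day 1–3 in a 31-day month, 1–2 in a 30-day month, day 1 in a leap February).
Checking each month of 1901: Jan starts Tue (31d); Feb starts Fri (28d); Mar starts Fri (31d) ✓; Apr starts Mon (30d); May starts Wed (31d); Jun starts Sat (30d) ✓; Jul starts Mon (31d); Aug starts Thu (31d); Sep starts Sun (30d) ✓; Oct starts Tue (31d); Nov starts Fri (30d); Dec starts Sun (31d) ✓.
Five-Sunday months: March, June, September, December → 4.

4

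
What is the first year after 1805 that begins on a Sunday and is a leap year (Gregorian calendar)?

Jan 1 advances by 2 weekdays after a leap year and by 1 after a common year.
1805: Jan 1 is Tuesday.
1806: Wednesday
1807: Thursday
1808: Friday (leap)
1809: Sunday
1810: Monday
1811: Tuesday
1812: Wednesday (leap)
1813: Friday
1814: Saturday
1815: Sunday
1816: Monday (leap)
1817: Wednesday
1818: Thursday
1819: Friday
1820: Saturday (leap)
1821: Monday
1822: Tuesday
1823: Wednesday
1824: Thursday (leap)
1825: Saturday
1826: Sunday
1827: Monday
1828: Tuesday (leap)
1829: Thursday
1830: Friday
1831: Saturday
1832: Sunday (leap)
1832 begins on a Sunday and is a leap year.

1832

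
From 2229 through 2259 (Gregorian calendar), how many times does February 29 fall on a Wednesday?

Leap years in 2229–2259: 7 of them.
Feb 29 weekday advances by 5 (mod 7) from one leap year to the next four years later (or differs when a century non-leap intervenes).
Leap-day weekdays: 2232:Wed✓ 2236:Mon 2240:Sat 2244:Thu 2248:Tue 2252:Sun 2256:Fri
Wednesday: 2232 → 1.

1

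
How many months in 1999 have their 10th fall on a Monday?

Check the 10th of each month of 1999: Jan 10: Sun, Feb 10: Wed, Mar 10: Wed, Apr 10: Sat, May 10: Mon, Jun 10: Thu, Jul 10: Sat, Aug 10: Tue, Sep 10: Fri, Oct 10: Sun, Nov 10: Wed, Dec 10: Fri.
Monday occurs in May — 1 month.

1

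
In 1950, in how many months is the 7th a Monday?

1

Check the 7th of each month of 1950: Jan 7: Sat, Feb 7: Tue, Mar 7: Tue, Apr 7: Fri, May 7: Sun, Jun 7: Wed, Jul 7: Fri, Aug 7: Mon, Sep 7: Thu, Oct 7: Sat, Nov 7: Tue, Dec 7: Thu.
Monday occurs in August — 1 month.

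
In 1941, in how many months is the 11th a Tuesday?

Check the 11th of each month of 1941: Jan 11: Sat, Feb 11: Tue, Mar 11: Tue, Apr 11: Fri, May 11: Sun, Jun 11: Wed, Jul 11: Fri, Aug 11: Mon, Sep 11: Thu, Oct 11: Sat, Nov 11: Tue, Dec 11: Thu.
Tuesday occurs in February, March, November — 3 months.

3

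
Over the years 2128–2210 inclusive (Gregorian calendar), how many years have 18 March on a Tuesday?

12

Track 18 March's weekday year by year (advancing +1, or +2 across a Feb 29):
  2128: Thu  2129: Fri (+1)  2130: Sat (+1)  2131: Sun (+1)  2132: Tue (+2) ✓
  2133: Wed (+1)  2134: Thu (+1)  2135: Fri (+1)  2136: Sun (+2)  2137: Mon (+1)
  2138: Tue (+1) ✓  2139: Wed (+1)  2140: Fri (+2)  2141: Sat (+1)  … (55 more years) …
  2197: Sat (+1)  2198: Sun (+1)  2199: Mon (+1)  2200: Tue (+1) ✓  2201: Wed (+1)
  2202: Thu (+1)  2203: Fri (+1)  2204: Sun (+2)  2205: Mon (+1)  2206: Tue (+1) ✓
  2207: Wed (+1)  2208: Fri (+2)  2209: Sat (+1)  2210: Sun (+1)
Tuesday years: 2132, 2138, 2149, 2155, 2160, 2166, 2177, 2183, 2188, 2194, 2200, 2206 — 12 in total.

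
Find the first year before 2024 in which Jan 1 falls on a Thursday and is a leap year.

2004

Jan 1 advances by 2 weekdays after a leap year and by 1 after a common year.
2024: Jan 1 is Monday (leap).
2023: Sunday
2022: Saturday
2021: Friday
2020: Wednesday (leap)
2019: Tuesday
2018: Monday
2017: Sunday
2016: Friday (leap)
2015: Thursday
2014: Wednesday
2013: Tuesday
2012: Sunday (leap)
2011: Saturday
2010: Friday
2009: Thursday
2008: Tuesday (leap)
2007: Monday
2006: Sunday
2005: Saturday
2004: Thursday (leap)
2004 begins on a Thursday and is a leap year.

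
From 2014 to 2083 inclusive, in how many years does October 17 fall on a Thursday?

Track October 17's weekday year by year (advancing +1, or +2 across a Feb 29):
  2014: Fri  2015: Sat (+1)  2016: Mon (+2)  2017: Tue (+1)  2018: Wed (+1)
  2019: Thu (+1) ✓  2020: Sat (+2)  2021: Sun (+1)  2022: Mon (+1)  2023: Tue (+1)
  2024: Thu (+2) ✓  2025: Fri (+1)  2026: Sat (+1)  2027: Sun (+1)  … (42 more years) …
  2070: Fri (+1)  2071: Sat (+1)  2072: Mon (+2)  2073: Tue (+1)  2074: Wed (+1)
  2075: Thu (+1) ✓  2076: Sat (+2)  2077: Sun (+1)  2078: Mon (+1)  2079: Tue (+1)
  2080: Thu (+2) ✓  2081: Fri (+1)  2082: Sat (+1)  2083: Sun (+1)
Thursday years: 2019, 2024, 2030, 2041, 2047, 2052, 2058, 2069, 2075, 2080 — 10 in total.

10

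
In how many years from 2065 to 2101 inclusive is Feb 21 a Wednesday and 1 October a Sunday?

0

Check each year's weekday for Feb 21 and 1 October:
  2065: Sat/Thu  2066: Sun/Fri  2067: Mon/Sat  2068: Tue/Mon  2069: Thu/Tue  2070: Fri/Wed  2071: Sat/Thu  2072: Sun/Sat  2073: Tue/Sun  2074: Wed/Mon  2075: Thu/Tue  2076: Fri/Thu  2077: Sun/Fri  2078: Mon/Sat  …(9 more)…  2088: Sat/Fri  2089: Mon/Sat  2090: Tue/Sun  2091: Wed/Mon  2092: Thu/Wed  2093: Sat/Thu  2094: Sun/Fri  2095: Mon/Sat  2096: Tue/Mon  2097: Thu/Tue  2098: Fri/Wed  2099: Sat/Thu  2100: Sun/Fri  2101: Mon/Sat
Both conditions hold in: no year — 0.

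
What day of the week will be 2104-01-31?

Thursday

January 1, 2104 is a Tuesday.
January 31 is day 31 of the year, i.e. 30 days after Jan 1.
30 mod 7 = 2, so advance 2 weekdays from Tuesday: Thursday.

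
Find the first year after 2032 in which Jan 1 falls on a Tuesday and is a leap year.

2036

Jan 1 advances by 2 weekdays after a leap year and by 1 after a common year.
2032: Jan 1 is Thursday (leap).
2033: Saturday
2034: Sunday
2035: Monday
2036: Tuesday (leap)
2036 begins on a Tuesday and is a leap year.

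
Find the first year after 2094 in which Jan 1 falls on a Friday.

Jan 1 advances by 2 weekdays after a leap year and by 1 after a common year.
2094: Jan 1 is Friday.
2095: Saturday
2096: Sunday (leap)
2097: Tuesday
2098: Wednesday
2099: Thursday
2100: Friday
2100 begins on a Friday

2100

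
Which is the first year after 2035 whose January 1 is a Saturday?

2039

Jan 1 advances by 2 weekdays after a leap year and by 1 after a common year.
2035: Jan 1 is Monday.
2036: Tuesday (leap)
2037: Thursday
2038: Friday
2039: Saturday
2039 begins on a Saturday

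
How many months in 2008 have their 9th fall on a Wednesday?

Check the 9th of each month of 2008: Jan 9: Wed, Feb 9: Sat, Mar 9: Sun, Apr 9: Wed, May 9: Fri, Jun 9: Mon, Jul 9: Wed, Aug 9: Sat, Sep 9: Tue, Oct 9: Thu, Nov 9: Sun, Dec 9: Tue.
Wednesday occurs in January, April, July — 3 months.

3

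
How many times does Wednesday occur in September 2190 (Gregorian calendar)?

September 2190 has 30 days and begins on Wednesday.
The first Wednesday is September 1.
Wednesdays fall on 1, 8, 15, 22, 29 — that's 5.

5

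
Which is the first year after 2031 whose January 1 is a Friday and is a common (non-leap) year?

Jan 1 advances by 2 weekdays after a leap year and by 1 after a common year.
2031: Jan 1 is Wednesday.
2032: Thursday (leap)
2033: Saturday
2034: Sunday
2035: Monday
2036: Tuesday (leap)
2037: Thursday
2038: Friday
2038 begins on a Friday and is a common year.

2038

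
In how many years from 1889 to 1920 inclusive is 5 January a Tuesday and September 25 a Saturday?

3

Check each year's weekday for 5 January and September 25:
  1889: Sat/Wed  1890: Sun/Thu  1891: Mon/Fri  1892: Tue/Sun  1893: Thu/Mon  1894: Fri/Tue  1895: Sat/Wed  1896: Sun/Fri  1897: Tue/Sat ✓  1898: Wed/Sun  1899: Thu/Mon  1900: Fri/Tue  1901: Sat/Wed  1902: Sun/Thu  …(4 more)…  1907: Sat/Wed  1908: Sun/Fri  1909: Tue/Sat ✓  1910: Wed/Sun  1911: Thu/Mon  1912: Fri/Wed  1913: Sun/Thu  1914: Mon/Fri  1915: Tue/Sat ✓  1916: Wed/Mon  1917: Fri/Tue  1918: Sat/Wed  1919: Sun/Thu  1920: Mon/Sat
Both conditions hold in: 1897, 1909, 1915 — 3.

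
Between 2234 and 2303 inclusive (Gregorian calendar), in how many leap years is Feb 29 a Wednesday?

2

Leap years in 2234–2303: 16 of them.
Feb 29 weekday advances by 5 (mod 7) from one leap year to the next four years later (or differs when a century non-leap intervenes).
Leap-day weekdays: 2236:Mon 2240:Sat 2244:Thu 2248:Tue 2252:Sun 2256:Fri 2260:Wed✓ 2264:Mon 2268:Sat 2272:Thu 2276:Tue 2280:Sun 2284:Fri 2288:Wed✓ 2292:Mon 2296:Sat
Wednesday: 2260, 2288 → 2.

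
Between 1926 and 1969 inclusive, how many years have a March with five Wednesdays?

19

March has 31 days; it has five Wednesdays when Wednesday falls among the first (month-length − 28) days — i.e. when March 1 is one of Wednesday/Tuesday/Monday.
March 1 by year: 1926:Mon✓ 1927:Tue✓ 1928:Thu 1929:Fri 1930:Sat 1931:Sun 1932:Tue✓ 1933:Wed✓ 1934:Thu 1935:Fri 1936:Sun 1937:Mon✓ 1938:Tue✓ 1939:Wed✓ 1940:Fri …(14 more)… 1955:Tue✓ 1956:Thu 1957:Fri 1958:Sat 1959:Sun 1960:Tue✓ 1961:Wed✓ 1962:Thu 1963:Fri 1964:Sun 1965:Mon✓ 1966:Tue✓ 1967:Wed✓ 1968:Fri 1969:Sat
Years with five Wednesdays: 1926, 1927, 1932, 1933, 1937, 1938, 1939, 1943, 1944, 1948, 1949, 1950, 1954, 1955, 1960, 1961, 1965, 1966, 1967 → 19.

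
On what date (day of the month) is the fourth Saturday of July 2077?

24

July 1, 2077 is a Thursday, so the first Saturday is the 3rd.
The fourth Saturday is 3 + 21 = 24.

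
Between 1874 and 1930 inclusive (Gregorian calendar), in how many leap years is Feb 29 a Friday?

2

Leap years in 1874–1930: 13 of them.
Feb 29 weekday advances by 5 (mod 7) from one leap year to the next four years later (or differs when a century non-leap intervenes).
Leap-day weekdays: 1876:Tue 1880:Sun 1884:Fri✓ 1888:Wed 1892:Mon 1896:Sat 1904:Mon 1908:Sat 1912:Thu 1916:Tue 1920:Sun 1924:Fri✓ 1928:Wed
Friday: 1884, 1924 → 2.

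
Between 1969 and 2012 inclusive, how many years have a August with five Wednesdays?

August has 31 days; it has five Wednesdays when Wednesday falls among the first (month-length − 28) days — i.e. when August 1 is one of Wednesday/Tuesday/Monday.
August 1 by year: 1969:Fri 1970:Sat 1971:Sun 1972:Tue✓ 1973:Wed✓ 1974:Thu 1975:Fri 1976:Sun 1977:Mon✓ 1978:Tue✓ 1979:Wed✓ 1980:Fri 1981:Sat 1982:Sun 1983:Mon✓ …(14 more)… 1998:Sat 1999:Sun 2000:Tue✓ 2001:Wed✓ 2002:Thu 2003:Fri 2004:Sun 2005:Mon✓ 2006:Tue✓ 2007:Wed✓ 2008:Fri 2009:Sat 2010:Sun 2011:Mon✓ 2012:Wed✓
Years with five Wednesdays: 1972, 1973, 1977, 1978, 1979, 1983, 1984, 1988, 1989, 1990, 1994, 1995, 2000, 2001, 2005, 2006, 2007, 2011, 2012 → 19.

19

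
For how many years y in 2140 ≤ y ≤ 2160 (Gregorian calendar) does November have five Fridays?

6

November has 30 days; it has five Fridays when Friday falls among the first (month-length − 28) days — i.e. when November 1 is one of Friday/Thursday.
November 1 by year: 2140:Tue 2141:Wed 2142:Thu✓ 2143:Fri✓ 2144:Sun 2145:Mon 2146:Tue 2147:Wed 2148:Fri✓ 2149:Sat 2150:Sun 2151:Mon 2152:Wed 2153:Thu✓ 2154:Fri✓ 2155:Sat 2156:Mon 2157:Tue 2158:Wed 2159:Thu✓ 2160:Sat
Years with five Fridays: 2142, 2143, 2148, 2153, 2154, 2159 → 6.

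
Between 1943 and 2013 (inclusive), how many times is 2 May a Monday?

10

Track 2 May's weekday year by year (advancing +1, or +2 across a Feb 29):
  1943: Sun  1944: Tue (+2)  1945: Wed (+1)  1946: Thu (+1)  1947: Fri (+1)
  1948: Sun (+2)  1949: Mon (+1) ✓  1950: Tue (+1)  1951: Wed (+1)  1952: Fri (+2)
  1953: Sat (+1)  1954: Sun (+1)  1955: Mon (+1) ✓  1956: Wed (+2)  … (43 more years) …
  2000: Tue (+2)  2001: Wed (+1)  2002: Thu (+1)  2003: Fri (+1)  2004: Sun (+2)
  2005: Mon (+1) ✓  2006: Tue (+1)  2007: Wed (+1)  2008: Fri (+2)  2009: Sat (+1)
  2010: Sun (+1)  2011: Mon (+1) ✓  2012: Wed (+2)  2013: Thu (+1)
Monday years: 1949, 1955, 1960, 1966, 1977, 1983, 1988, 1994, 2005, 2011 — 10 in total.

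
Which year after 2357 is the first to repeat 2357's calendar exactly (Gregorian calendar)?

2363

Two years share a calendar iff Jan 1 falls on the same weekday and both are leap or both are common. 2357: Jan 1 is Tuesday, common year.
2358: Jan 1 Wednesday, common
2359: Jan 1 Thursday, common
2360: Jan 1 Friday, leap
2361: Jan 1 Sunday, common
2362: Jan 1 Monday, common
2363: Jan 1 Tuesday, common
2363 matches on both conditions.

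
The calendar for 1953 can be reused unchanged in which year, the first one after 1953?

1959

Two years share a calendar iff Jan 1 falls on the same weekday and both are leap or both are common. 1953: Jan 1 is Thursday, common year.
1954: Jan 1 Friday, common
1955: Jan 1 Saturday, common
1956: Jan 1 Sunday, leap
1957: Jan 1 Tuesday, common
1958: Jan 1 Wednesday, common
1959: Jan 1 Thursday, common
1959 matches on both conditions.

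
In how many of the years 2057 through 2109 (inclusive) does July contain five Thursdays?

23

July has 31 days; it has five Thursdays when Thursday falls among the first (month-length − 28) days — i.e. when July 1 is one of Thursday/Wednesday/Tuesday.
July 1 by year: 2057:Sun 2058:Mon 2059:Tue✓ 2060:Thu✓ 2061:Fri 2062:Sat 2063:Sun 2064:Tue✓ 2065:Wed✓ 2066:Thu✓ 2067:Fri 2068:Sun 2069:Mon 2070:Tue✓ 2071:Wed✓ …(23 more)… 2095:Fri 2096:Sun 2097:Mon 2098:Tue✓ 2099:Wed✓ 2100:Thu✓ 2101:Fri 2102:Sat 2103:Sun 2104:Tue✓ 2105:Wed✓ 2106:Thu✓ 2107:Fri 2108:Sun 2109:Mon
Years with five Thursdays: 2059, 2060, 2064, 2065, 2066, 2070, 2071, 2076, 2077, 2081, 2082, 2083, 2087, 2088, 2092, 2093, 2094, 2098, 2099, 2100, 2104, 2105, 2106 → 23.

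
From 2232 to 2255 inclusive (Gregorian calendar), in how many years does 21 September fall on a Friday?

4

Track 21 September's weekday year by year (advancing +1, or +2 across a Feb 29):
  2232: Fri ✓  2233: Sat (+1)  2234: Sun (+1)  2235: Mon (+1)  2236: Wed (+2)
  2237: Thu (+1)  2238: Fri (+1) ✓  2239: Sat (+1)  2240: Mon (+2)  2241: Tue (+1)
  2242: Wed (+1)  2243: Thu (+1)  2244: Sat (+2)  2245: Sun (+1)  2246: Mon (+1)
  2247: Tue (+1)  2248: Thu (+2)  2249: Fri (+1) ✓  2250: Sat (+1)  2251: Sun (+1)
  2252: Tue (+2)  2253: Wed (+1)  2254: Thu (+1)  2255: Fri (+1) ✓
Friday years: 2232, 2238, 2249, 2255 — 4 in total.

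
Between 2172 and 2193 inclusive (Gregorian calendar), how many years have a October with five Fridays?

10

October has 31 days; it has five Fridays when Friday falls among the first (month-length − 28) days — i.e. when October 1 is one of Friday/Thursday/Wednesday.
October 1 by year: 2172:Thu✓ 2173:Fri✓ 2174:Sat 2175:Sun 2176:Tue 2177:Wed✓ 2178:Thu✓ 2179:Fri✓ 2180:Sun 2181:Mon 2182:Tue 2183:Wed✓ 2184:Fri✓ 2185:Sat 2186:Sun 2187:Mon 2188:Wed✓ 2189:Thu✓ 2190:Fri✓ 2191:Sat 2192:Mon 2193:Tue
Years with five Fridays: 2172, 2173, 2177, 2178, 2179, 2183, 2184, 2188, 2189, 2190 → 10.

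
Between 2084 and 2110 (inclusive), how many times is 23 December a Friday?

Track 23 December's weekday year by year (advancing +1, or +2 across a Feb 29):
  2084: Sat  2085: Sun (+1)  2086: Mon (+1)  2087: Tue (+1)  2088: Thu (+2)
  2089: Fri (+1) ✓  2090: Sat (+1)  2091: Sun (+1)  2092: Tue (+2)  2093: Wed (+1)
  2094: Thu (+1)  2095: Fri (+1) ✓  2096: Sun (+2)  2097: Mon (+1)  2098: Tue (+1)
  2099: Wed (+1)  2100: Thu (+1)  2101: Fri (+1) ✓  2102: Sat (+1)  2103: Sun (+1)
  2104: Tue (+2)  2105: Wed (+1)  2106: Thu (+1)  2107: Fri (+1) ✓  2108: Sun (+2)
  2109: Mon (+1)  2110: Tue (+1)
Friday years: 2089, 2095, 2101, 2107 — 4 in total.

4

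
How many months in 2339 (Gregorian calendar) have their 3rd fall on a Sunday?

2

Check the 3rd of each month of 2339: Jan 3: Tue, Feb 3: Fri, Mar 3: Fri, Apr 3: Mon, May 3: Wed, Jun 3: Sat, Jul 3: Mon, Aug 3: Thu, Sep 3: Sun, Oct 3: Tue, Nov 3: Fri, Dec 3: Sun.
Sunday occurs in September, December — 2 months.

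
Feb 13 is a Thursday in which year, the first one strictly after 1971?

1975

From one year to the next, a fixed date's weekday advances by 1, or by 2 when a Feb 29 lies between the two dates.
1971: February 13 is Saturday.
1972: Sunday (+1)
1973: Tuesday (+2)
1974: Wednesday (+1)
1975: Thursday (+1)
Feb 13 falls on a Thursday in 1975.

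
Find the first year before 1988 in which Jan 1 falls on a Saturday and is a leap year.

Jan 1 advances by 2 weekdays after a leap year and by 1 after a common year.
1988: Jan 1 is Friday (leap).
1987: Thursday
1986: Wednesday
1985: Tuesday
1984: Sunday (leap)
1983: Saturday
1982: Friday
1981: Thursday
1980: Tuesday (leap)
1979: Monday
1978: Sunday
1977: Saturday
1976: Thursday (leap)
1975: Wednesday
1974: Tuesday
1973: Monday
1972: Saturday (leap)
1972 begins on a Saturday and is a leap year.

1972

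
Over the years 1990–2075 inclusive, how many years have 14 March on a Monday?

12

Track 14 March's weekday year by year (advancing +1, or +2 across a Feb 29):
  1990: Wed  1991: Thu (+1)  1992: Sat (+2)  1993: Sun (+1)  1994: Mon (+1) ✓
  1995: Tue (+1)  1996: Thu (+2)  1997: Fri (+1)  1998: Sat (+1)  1999: Sun (+1)
  2000: Tue (+2)  2001: Wed (+1)  2002: Thu (+1)  2003: Fri (+1)  … (58 more years) …
  2062: Tue (+1)  2063: Wed (+1)  2064: Fri (+2)  2065: Sat (+1)  2066: Sun (+1)
  2067: Mon (+1) ✓  2068: Wed (+2)  2069: Thu (+1)  2070: Fri (+1)  2071: Sat (+1)
  2072: Mon (+2) ✓  2073: Tue (+1)  2074: Wed (+1)  2075: Thu (+1)
Monday years: 1994, 2005, 2011, 2016, 2022, 2033, 2039, 2044, 2050, 2061, 2067, 2072 — 12 in total.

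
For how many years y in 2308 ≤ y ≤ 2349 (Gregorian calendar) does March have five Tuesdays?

19

March has 31 days; it has five Tuesdays when Tuesday falls among the first (month-length − 28) days — i.e. when March 1 is one of Tuesday/Monday/Sunday.
March 1 by year: 2308:Sun✓ 2309:Mon✓ 2310:Tue✓ 2311:Wed 2312:Fri 2313:Sat 2314:Sun✓ 2315:Mon✓ 2316:Wed 2317:Thu 2318:Fri 2319:Sat 2320:Mon✓ 2321:Tue✓ 2322:Wed …(12 more)… 2335:Fri 2336:Sun✓ 2337:Mon✓ 2338:Tue✓ 2339:Wed 2340:Fri 2341:Sat 2342:Sun✓ 2343:Mon✓ 2344:Wed 2345:Thu 2346:Fri 2347:Sat 2348:Mon✓ 2349:Tue✓
Years with five Tuesdays: 2308, 2309, 2310, 2314, 2315, 2320, 2321, 2325, 2326, 2327, 2331, 2332, 2336, 2337, 2338, 2342, 2343, 2348, 2349 → 19.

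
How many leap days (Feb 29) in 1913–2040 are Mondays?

Leap years in 1913–2040: 32 of them.
Feb 29 weekday advances by 5 (mod 7) from one leap year to the next four years later (or differs when a century non-leap intervenes).
Leap-day weekdays: 1916:Tue 1920:Sun 1924:Fri 1928:Wed 1932:Mon✓ 1936:Sat 1940:Thu 1944:Tue 1948:Sun 1952:Fri 1956:Wed 1960:Mon✓ 1964:Sat …(6 more)… 1992:Sat 1996:Thu 2000:Tue 2004:Sun 2008:Fri 2012:Wed 2016:Mon✓ 2020:Sat 2024:Thu 2028:Tue 2032:Sun 2036:Fri 2040:Wed
Monday: 1932, 1960, 1988, 2016 → 4.

4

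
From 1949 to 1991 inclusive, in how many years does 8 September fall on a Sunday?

6

Track 8 September's weekday year by year (advancing +1, or +2 across a Feb 29):
  1949: Thu  1950: Fri (+1)  1951: Sat (+1)  1952: Mon (+2)  1953: Tue (+1)
  1954: Wed (+1)  1955: Thu (+1)  1956: Sat (+2)  1957: Sun (+1) ✓  1958: Mon (+1)
  1959: Tue (+1)  1960: Thu (+2)  1961: Fri (+1)  1962: Sat (+1)  … (15 more years) …
  1978: Fri (+1)  1979: Sat (+1)  1980: Mon (+2)  1981: Tue (+1)  1982: Wed (+1)
  1983: Thu (+1)  1984: Sat (+2)  1985: Sun (+1) ✓  1986: Mon (+1)  1987: Tue (+1)
  1988: Thu (+2)  1989: Fri (+1)  1990: Sat (+1)  1991: Sun (+1) ✓
Sunday years: 1957, 1963, 1968, 1974, 1985, 1991 — 6 in total.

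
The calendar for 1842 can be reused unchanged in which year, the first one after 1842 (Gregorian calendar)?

1853

Two years share a calendar iff Jan 1 falls on the same weekday and both are leap or both are common. 1842: Jan 1 is Saturday, common year.
1843: Jan 1 Sunday, common
1844: Jan 1 Monday, leap
1845: Jan 1 Wednesday, common
1846: Jan 1 Thursday, common
1847: Jan 1 Friday, common
1848: Jan 1 Saturday, leap
1849: Jan 1 Monday, common
1850: Jan 1 Tuesday, common
1851: Jan 1 Wednesday, common
1852: Jan 1 Thursday, leap
1853: Jan 1 Saturday, common
1853 matches on both conditions.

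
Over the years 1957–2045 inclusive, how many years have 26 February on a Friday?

13

Track 26 February's weekday year by year (advancing +1, or +2 across a Feb 29):
  1957: Tue  1958: Wed (+1)  1959: Thu (+1)  1960: Fri (+1) ✓  1961: Sun (+2)
  1962: Mon (+1)  1963: Tue (+1)  1964: Wed (+1)  1965: Fri (+2) ✓  1966: Sat (+1)
  1967: Sun (+1)  1968: Mon (+1)  1969: Wed (+2)  1970: Thu (+1)  … (61 more years) …
  2032: Thu (+1)  2033: Sat (+2)  2034: Sun (+1)  2035: Mon (+1)  2036: Tue (+1)
  2037: Thu (+2)  2038: Fri (+1) ✓  2039: Sat (+1)  2040: Sun (+1)  2041: Tue (+2)
  2042: Wed (+1)  2043: Thu (+1)  2044: Fri (+1) ✓  2045: Sun (+2)
Friday years: 1960, 1965, 1971, 1982, 1988, 1993, 1999, 2010, 2016, 2021, 2027, 2038, 2044 — 13 in total.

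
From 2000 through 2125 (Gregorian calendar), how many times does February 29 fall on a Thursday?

Leap years in 2000–2125: 31 of them.
Feb 29 weekday advances by 5 (mod 7) from one leap year to the next four years later (or differs when a century non-leap intervenes).
Leap-day weekdays: 2000:Tue 2004:Sun 2008:Fri 2012:Wed 2016:Mon 2020:Sat 2024:Thu✓ 2028:Tue 2032:Sun 2036:Fri 2040:Wed 2044:Mon 2048:Sat …(5 more)… 2072:Mon 2076:Sat 2080:Thu✓ 2084:Tue 2088:Sun 2092:Fri 2096:Wed 2104:Fri 2108:Wed 2112:Mon 2116:Sat 2120:Thu✓ 2124:Tue
Thursday: 2024, 2052, 2080, 2120 → 4.

4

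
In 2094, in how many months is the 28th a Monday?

Check the 28th of each month of 2094: Jan 28: Thu, Feb 28: Sun, Mar 28: Sun, Apr 28: Wed, May 28: Fri, Jun 28: Mon, Jul 28: Wed, Aug 28: Sat, Sep 28: Tue, Oct 28: Thu, Nov 28: Sun, Dec 28: Tue.
Monday occurs in June — 1 month.

1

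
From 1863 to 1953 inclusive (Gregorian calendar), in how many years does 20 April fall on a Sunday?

12

Track 20 April's weekday year by year (advancing +1, or +2 across a Feb 29):
  1863: Mon  1864: Wed (+2)  1865: Thu (+1)  1866: Fri (+1)  1867: Sat (+1)
  1868: Mon (+2)  1869: Tue (+1)  1870: Wed (+1)  1871: Thu (+1)  1872: Sat (+2)
  1873: Sun (+1) ✓  1874: Mon (+1)  1875: Tue (+1)  1876: Thu (+2)  … (63 more years) …
  1940: Sat (+2)  1941: Sun (+1) ✓  1942: Mon (+1)  1943: Tue (+1)  1944: Thu (+2)
  1945: Fri (+1)  1946: Sat (+1)  1947: Sun (+1) ✓  1948: Tue (+2)  1949: Wed (+1)
  1950: Thu (+1)  1951: Fri (+1)  1952: Sun (+2) ✓  1953: Mon (+1)
Sunday years: 1873, 1879, 1884, 1890, 1902, 1913, 1919, 1924, 1930, 1941, 1947, 1952 — 12 in total.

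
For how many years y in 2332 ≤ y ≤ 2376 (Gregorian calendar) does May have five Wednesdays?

May has 31 days; it has five Wednesdays when Wednesday falls among the first (month-length − 28) days — i.e. when May 1 is one of Wednesday/Tuesday/Monday.
May 1 by year: 2332:Sun 2333:Mon✓ 2334:Tue✓ 2335:Wed✓ 2336:Fri 2337:Sat 2338:Sun 2339:Mon✓ 2340:Wed✓ 2341:Thu 2342:Fri 2343:Sat 2344:Mon✓ 2345:Tue✓ 2346:Wed✓ …(15 more)… 2362:Tue✓ 2363:Wed✓ 2364:Fri 2365:Sat 2366:Sun 2367:Mon✓ 2368:Wed✓ 2369:Thu 2370:Fri 2371:Sat 2372:Mon✓ 2373:Tue✓ 2374:Wed✓ 2375:Thu 2376:Sat
Years with five Wednesdays: 2333, 2334, 2335, 2339, 2340, 2344, 2345, 2346, 2350, 2351, 2356, 2357, 2361, 2362, 2363, 2367, 2368, 2372, 2373, 2374 → 20.

20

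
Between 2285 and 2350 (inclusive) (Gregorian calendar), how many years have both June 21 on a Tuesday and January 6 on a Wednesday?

3

Check each year's weekday for June 21 and January 6:
  2285: Sun/Tue  2286: Mon/Wed  2287: Tue/Thu  2288: Thu/Fri  2289: Fri/Sun  2290: Sat/Mon  2291: Sun/Tue  2292: Tue/Wed ✓  2293: Wed/Fri  2294: Thu/Sat  2295: Fri/Sun  2296: Sun/Mon  2297: Mon/Wed  2298: Tue/Thu  …(38 more)…  2337: Mon/Wed  2338: Tue/Thu  2339: Wed/Fri  2340: Fri/Sat  2341: Sat/Mon  2342: Sun/Tue  2343: Mon/Wed  2344: Wed/Thu  2345: Thu/Sat  2346: Fri/Sun  2347: Sat/Mon  2348: Mon/Tue  2349: Tue/Thu  2350: Wed/Fri
Both conditions hold in: 2292, 2304, 2332 — 3.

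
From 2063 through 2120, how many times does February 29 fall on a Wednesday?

Leap years in 2063–2120: 14 of them.
Feb 29 weekday advances by 5 (mod 7) from one leap year to the next four years later (or differs when a century non-leap intervenes).
Leap-day weekdays: 2064:Fri 2068:Wed✓ 2072:Mon 2076:Sat 2080:Thu 2084:Tue 2088:Sun 2092:Fri 2096:Wed✓ 2104:Fri 2108:Wed✓ 2112:Mon 2116:Sat 2120:Thu
Wednesday: 2068, 2096, 2108 → 3.

3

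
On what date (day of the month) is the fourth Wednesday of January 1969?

22

January 1, 1969 is a Wednesday, so the first Wednesday is the 1st.
The fourth Wednesday is 1 + 21 = 22.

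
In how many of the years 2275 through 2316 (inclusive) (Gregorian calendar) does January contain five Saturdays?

January has 31 days; it has five Saturdays when Saturday falls among the first (month-length − 28) days — i.e. when January 1 is one of Saturday/Friday/Thursday.
January 1 by year: 2275:Fri✓ 2276:Sat✓ 2277:Mon 2278:Tue 2279:Wed 2280:Thu✓ 2281:Sat✓ 2282:Sun 2283:Mon 2284:Tue 2285:Thu✓ 2286:Fri✓ 2287:Sat✓ 2288:Sun 2289:Tue …(12 more)… 2302:Wed 2303:Thu✓ 2304:Fri✓ 2305:Sun 2306:Mon 2307:Tue 2308:Wed 2309:Fri✓ 2310:Sat✓ 2311:Sun 2312:Mon 2313:Wed 2314:Thu✓ 2315:Fri✓ 2316:Sat✓
Years with five Saturdays: 2275, 2276, 2280, 2281, 2285, 2286, 2287, 2291, 2292, 2297, 2298, 2303, 2304, 2309, 2310, 2314, 2315, 2316 → 18.

18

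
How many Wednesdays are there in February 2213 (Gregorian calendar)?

4

February 2213 has 28 days and begins on Monday.
The first Wednesday is February 3.
Wednesdays fall on 3, 10, 17, 24 — that's 4.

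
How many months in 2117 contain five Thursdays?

A month of length L has five Thursdays iff its first Thursday is on day ≤ L−28 (so day 1–3 in a 31-day month, 1–2 in a 30-day month, day 1 in a leap February).
Checking each month of 2117: Jan starts Fri (31d); Feb starts Mon (28d); Mar starts Mon (31d); Apr starts Thu (30d) ✓; May starts Sat (31d); Jun starts Tue (30d); Jul starts Thu (31d) ✓; Aug starts Sun (31d); Sep starts Wed (30d) ✓; Oct starts Fri (31d); Nov starts Mon (30d); Dec starts Wed (31d) ✓.
Five-Thursday months: April, July, September, December → 4.

4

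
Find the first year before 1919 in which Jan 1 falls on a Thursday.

Jan 1 advances by 2 weekdays after a leap year and by 1 after a common year.
1919: Jan 1 is Wednesday.
1918: Tuesday
1917: Monday
1916: Saturday (leap)
1915: Friday
1914: Thursday
1914 begins on a Thursday

1914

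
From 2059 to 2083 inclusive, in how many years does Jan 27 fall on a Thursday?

3

Track Jan 27's weekday year by year (advancing +1, or +2 across a Feb 29):
  2059: Mon  2060: Tue (+1)  2061: Thu (+2) ✓  2062: Fri (+1)  2063: Sat (+1)
  2064: Sun (+1)  2065: Tue (+2)  2066: Wed (+1)  2067: Thu (+1) ✓  2068: Fri (+1)
  2069: Sun (+2)  2070: Mon (+1)  2071: Tue (+1)  2072: Wed (+1)  2073: Fri (+2)
  2074: Sat (+1)  2075: Sun (+1)  2076: Mon (+1)  2077: Wed (+2)  2078: Thu (+1) ✓
  2079: Fri (+1)  2080: Sat (+1)  2081: Mon (+2)  2082: Tue (+1)  2083: Wed (+1)
Thursday years: 2061, 2067, 2078 — 3 in total.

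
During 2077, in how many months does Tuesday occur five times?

4

A month of length L has five Tuesdays iff its first Tuesday is on day ≤ L−28 (so day 1–3 in a 31-day month, 1–2 in a 30-day month, day 1 in a leap February).
Checking each month of 2077: Jan starts Fri (31d); Feb starts Mon (28d); Mar starts Mon (31d) ✓; Apr starts Thu (30d); May starts Sat (31d); Jun starts Tue (30d) ✓; Jul starts Thu (31d); Aug starts Sun (31d) ✓; Sep starts Wed (30d); Oct starts Fri (31d); Nov starts Mon (30d) ✓; Dec starts Wed (31d).
Five-Tuesday months: March, June, August, November → 4.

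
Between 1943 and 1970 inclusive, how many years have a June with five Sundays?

June has 30 days; it has five Sundays when Sunday falls among the first (month-length − 28) days — i.e. when June 1 is one of Sunday/Saturday.
June 1 by year: 1943:Tue 1944:Thu 1945:Fri 1946:Sat✓ 1947:Sun✓ 1948:Tue 1949:Wed 1950:Thu 1951:Fri 1952:Sun✓ 1953:Mon 1954:Tue 1955:Wed 1956:Fri 1957:Sat✓ 1958:Sun✓ 1959:Mon 1960:Wed 1961:Thu 1962:Fri 1963:Sat✓ 1964:Mon 1965:Tue 1966:Wed 1967:Thu 1968:Sat✓ 1969:Sun✓ 1970:Mon
Years with five Sundays: 1946, 1947, 1952, 1957, 1958, 1963, 1968, 1969 → 8.

8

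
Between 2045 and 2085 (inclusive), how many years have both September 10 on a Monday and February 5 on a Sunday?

Check each year's weekday for September 10 and February 5:
  2045: Sun/Sun  2046: Mon/Mon  2047: Tue/Tue  2048: Thu/Wed  2049: Fri/Fri  2050: Sat/Sat  2051: Sun/Sun  2052: Tue/Mon  2053: Wed/Wed  2054: Thu/Thu  2055: Fri/Fri  2056: Sun/Sat  2057: Mon/Mon  2058: Tue/Tue  …(13 more)…  2072: Sat/Fri  2073: Sun/Sun  2074: Mon/Mon  2075: Tue/Tue  2076: Thu/Wed  2077: Fri/Fri  2078: Sat/Sat  2079: Sun/Sun  2080: Tue/Mon  2081: Wed/Wed  2082: Thu/Thu  2083: Fri/Fri  2084: Sun/Sat  2085: Mon/Mon
Both conditions hold in: 2068 — 1.

1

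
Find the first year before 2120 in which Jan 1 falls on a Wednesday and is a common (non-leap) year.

2110

Jan 1 advances by 2 weekdays after a leap year and by 1 after a common year.
2120: Jan 1 is Monday (leap).
2119: Sunday
2118: Saturday
2117: Friday
2116: Wednesday (leap)
2115: Tuesday
2114: Monday
2113: Sunday
2112: Friday (leap)
2111: Thursday
2110: Wednesday
2110 begins on a Wednesday and is a common year.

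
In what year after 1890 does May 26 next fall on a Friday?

1893

From one year to the next, a fixed date's weekday advances by 1, or by 2 when a Feb 29 lies between the two dates.
1890: May 26 is Monday.
1891: Tuesday (+1)
1892: Thursday (+2)
1893: Friday (+1)
May 26 falls on a Friday in 1893.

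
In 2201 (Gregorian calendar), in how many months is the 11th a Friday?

Check the 11th of each month of 2201: Jan 11: Sun, Feb 11: Wed, Mar 11: Wed, Apr 11: Sat, May 11: Mon, Jun 11: Thu, Jul 11: Sat, Aug 11: Tue, Sep 11: Fri, Oct 11: Sun, Nov 11: Wed, Dec 11: Fri.
Friday occurs in September, December — 2 months.

2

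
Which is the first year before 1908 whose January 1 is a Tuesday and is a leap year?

1884

Jan 1 advances by 2 weekdays after a leap year and by 1 after a common year.
1908: Jan 1 is Wednesday (leap).
1907: Tuesday
1906: Monday
1905: Sunday
1904: Friday (leap)
1903: Thursday
1902: Wednesday
1901: Tuesday
1900: Monday
1899: Sunday
1898: Saturday
1897: Friday
1896: Wednesday (leap)
1895: Tuesday
1894: Monday
1893: Sunday
1892: Friday (leap)
1891: Thursday
1890: Wednesday
1889: Tuesday
1888: Sunday (leap)
1887: Saturday
1886: Friday
1885: Thursday
1884: Tuesday (leap)
1884 begins on a Tuesday and is a leap year.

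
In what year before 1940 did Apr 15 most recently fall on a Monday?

1935

From one year to the next, a fixed date's weekday advances by 1, or by 2 when a Feb 29 lies between the two dates.
1940: April 15 is Monday.
1939: Saturday (−2)
1938: Friday (−1)
1937: Thursday (−1)
1936: Wednesday (−1)
1935: Monday (−2)
Apr 15 falls on a Monday in 1935.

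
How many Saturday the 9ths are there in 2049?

Check the 9th of each month of 2049: Jan 9: Sat, Feb 9: Tue, Mar 9: Tue, Apr 9: Fri, May 9: Sun, Jun 9: Wed, Jul 9: Fri, Aug 9: Mon, Sep 9: Thu, Oct 9: Sat, Nov 9: Tue, Dec 9: Thu.
Saturday occurs in January, October — 2 months.

2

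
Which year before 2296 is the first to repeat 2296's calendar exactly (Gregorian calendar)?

2268

Two years share a calendar iff Jan 1 falls on the same weekday and both are leap or both are common. 2296: Jan 1 is Wednesday, leap year.
2295: Jan 1 Tuesday, common
2294: Jan 1 Monday, common
2293: Jan 1 Sunday, common
2292: Jan 1 Friday, leap
2291: Jan 1 Thursday, common
2290: Jan 1 Wednesday, common
2289: Jan 1 Tuesday, common
2288: Jan 1 Sunday, leap
2287: Jan 1 Saturday, common
2286: Jan 1 Friday, common
2285: Jan 1 Thursday, common
2284: Jan 1 Tuesday, leap
2283: Jan 1 Monday, common
2282: Jan 1 Sunday, common
2281: Jan 1 Saturday, common
2280: Jan 1 Thursday, leap
2279: Jan 1 Wednesday, common
2278: Jan 1 Tuesday, common
2277: Jan 1 Monday, common
2276: Jan 1 Saturday, leap
2275: Jan 1 Friday, common
2274: Jan 1 Thursday, common
2273: Jan 1 Wednesday, common
2272: Jan 1 Monday, leap
2271: Jan 1 Sunday, common
2270: Jan 1 Saturday, common
2269: Jan 1 Friday, common
2268: Jan 1 Wednesday, leap
2268 matches on both conditions.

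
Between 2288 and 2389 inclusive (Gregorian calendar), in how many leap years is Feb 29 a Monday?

Leap years in 2288–2389: 25 of them.
Feb 29 weekday advances by 5 (mod 7) from one leap year to the next four years later (or differs when a century non-leap intervenes).
Leap-day weekdays: 2288:Wed 2292:Mon✓ 2296:Sat 2304:Mon✓ 2308:Sat 2312:Thu 2316:Tue 2320:Sun 2324:Fri 2328:Wed 2332:Mon✓ 2336:Sat 2340:Thu 2344:Tue 2348:Sun 2352:Fri 2356:Wed 2360:Mon✓ 2364:Sat 2368:Thu 2372:Tue 2376:Sun 2380:Fri 2384:Wed 2388:Mon✓
Monday: 2292, 2304, 2332, 2360, 2388 → 5.

5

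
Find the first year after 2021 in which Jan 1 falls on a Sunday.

2023

Jan 1 advances by 2 weekdays after a leap year and by 1 after a common year.
2021: Jan 1 is Friday.
2022: Saturday
2023: Sunday
2023 begins on a Sunday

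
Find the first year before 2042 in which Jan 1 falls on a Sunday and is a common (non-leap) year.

Jan 1 advances by 2 weekdays after a leap year and by 1 after a common year.
2042: Jan 1 is Wednesday.
2041: Tuesday
2040: Sunday (leap)
2039: Saturday
2038: Friday
2037: Thursday
2036: Tuesday (leap)
2035: Monday
2034: Sunday
2034 begins on a Sunday and is a common year.

2034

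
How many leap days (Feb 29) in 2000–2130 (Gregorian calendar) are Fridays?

Leap years in 2000–2130: 32 of them.
Feb 29 weekday advances by 5 (mod 7) from one leap year to the next four years later (or differs when a century non-leap intervenes).
Leap-day weekdays: 2000:Tue 2004:Sun 2008:Fri✓ 2012:Wed 2016:Mon 2020:Sat 2024:Thu 2028:Tue 2032:Sun 2036:Fri✓ 2040:Wed 2044:Mon 2048:Sat …(6 more)… 2076:Sat 2080:Thu 2084:Tue 2088:Sun 2092:Fri✓ 2096:Wed 2104:Fri✓ 2108:Wed 2112:Mon 2116:Sat 2120:Thu 2124:Tue 2128:Sun
Friday: 2008, 2036, 2064, 2092, 2104 → 5.

5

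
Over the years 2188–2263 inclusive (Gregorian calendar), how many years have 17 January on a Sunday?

11

Track 17 January's weekday year by year (advancing +1, or +2 across a Feb 29):
  2188: Thu  2189: Sat (+2)  2190: Sun (+1) ✓  2191: Mon (+1)  2192: Tue (+1)
  2193: Thu (+2)  2194: Fri (+1)  2195: Sat (+1)  2196: Sun (+1) ✓  2197: Tue (+2)
  2198: Wed (+1)  2199: Thu (+1)  2200: Fri (+1)  2201: Sat (+1)  … (48 more years) …
  2250: Thu (+1)  2251: Fri (+1)  2252: Sat (+1)  2253: Mon (+2)  2254: Tue (+1)
  2255: Wed (+1)  2256: Thu (+1)  2257: Sat (+2)  2258: Sun (+1) ✓  2259: Mon (+1)
  2260: Tue (+1)  2261: Thu (+2)  2262: Fri (+1)  2263: Sat (+1)
Sunday years: 2190, 2196, 2202, 2208, 2213, 2219, 2230, 2236, 2241, 2247, 2258 — 11 in total.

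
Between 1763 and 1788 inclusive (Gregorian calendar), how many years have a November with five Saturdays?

8

November has 30 days; it has five Saturdays when Saturday falls among the first (month-length − 28) days — i.e. when November 1 is one of Saturday/Friday.
November 1 by year: 1763:Tue 1764:Thu 1765:Fri✓ 1766:Sat✓ 1767:Sun 1768:Tue 1769:Wed 1770:Thu 1771:Fri✓ 1772:Sun 1773:Mon 1774:Tue 1775:Wed 1776:Fri✓ 1777:Sat✓ 1778:Sun 1779:Mon 1780:Wed 1781:Thu 1782:Fri✓ 1783:Sat✓ 1784:Mon 1785:Tue 1786:Wed 1787:Thu 1788:Sat✓
Years with five Saturdays: 1765, 1766, 1771, 1776, 1777, 1782, 1783, 1788 → 8.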